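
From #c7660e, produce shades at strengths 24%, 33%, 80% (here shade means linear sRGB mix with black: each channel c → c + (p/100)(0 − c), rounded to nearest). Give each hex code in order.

#974e0b, #854409, #281403

#c7660e is rgb(199, 102, 14).
24%: (199 − 47.76 = 151.24→151, 102 − 24.48 = 77.52→78, 14 − 3.36 = 10.64→11) → #974e0b
33%: (199 − 65.67 = 133.33→133, 102 − 33.66 = 68.34→68, 14 − 4.62 = 9.38→9) → #854409
80%: (199 − 159.2 = 39.8→40, 102 − 81.6 = 20.4→20, 14 − 11.2 = 2.8→3) → #281403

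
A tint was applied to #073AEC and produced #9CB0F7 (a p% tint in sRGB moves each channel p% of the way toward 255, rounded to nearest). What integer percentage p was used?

#073AEC is rgb(7, 58, 236); #9CB0F7 is rgb(156, 176, 247).
On the R channel (widest range): 156 ≈ 7 + (p/100)(255 − 7), so p ≈ 100×(156 − 7)/(255 − 7) = 14900/248 = 60.08.
p = 60 reproduces all three channels after rounding.

60%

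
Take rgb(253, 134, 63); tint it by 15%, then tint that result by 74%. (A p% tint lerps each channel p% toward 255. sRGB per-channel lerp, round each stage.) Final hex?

A 15% tint moves each channel 15% toward 255:
  R: 253 + 0.15×(255−253) = 253 + 0.3 = 253.3 → 253
  G: 134 + 0.15×(255−134) = 134 + 18.15 = 152.15 → 152
  B: 63 + 0.15×(255−63) = 63 + 28.8 = 91.8 → 92
After the tint: rgb(253, 152, 92) = #FD985C.
A 74% tint moves each channel 74% toward 255:
  R: 253 + 0.74×(255−253) = 253 + 1.48 = 254.48 → 254
  G: 152 + 0.74×(255−152) = 152 + 76.22 = 228.22 → 228
  B: 92 + 120.62 = 212.62 → 213
rgb(254, 228, 213) = #FEE4D5.

#FEE4D5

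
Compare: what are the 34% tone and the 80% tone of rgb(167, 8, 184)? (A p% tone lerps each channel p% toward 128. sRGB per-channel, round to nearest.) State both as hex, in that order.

34% tone:
  R: 167 + 0.34×(128−167) = 167 − 13.26 = 153.74 → 154
  G: 8 + 40.8 = 48.8 → 49
  B: 184 − 19.04 = 164.96 → 165
  → #9A31A5
80% tone:
  R: 167 + 0.8×(128−167) = 167 − 31.2 = 135.8 → 136
  G: 8 + 96 = 104 → 104
  B: 184 − 44.8 = 139.2 → 139
  → #88688B

#9A31A5, #88688B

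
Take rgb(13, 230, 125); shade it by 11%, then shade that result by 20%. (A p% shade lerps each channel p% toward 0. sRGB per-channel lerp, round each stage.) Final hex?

#0AA459

Per channel, c → c + 0.11(0 − c):
  R: 13 + 0.11×(0−13) = 13 − 1.43 = 11.57 → 12
  G: 230 − 25.3 = 204.7 → 205
  B: 125 − 13.75 = 111.25 → 111
After the shade: rgb(12, 205, 111) = #0CCD6F.
Lerp each channel 20% toward 0:
  R: 12 + 0.2×(0−12) = 12 − 2.4 = 9.6 → 10
  G: 205 − 41 = 164 → 164
  B: 111 + 0.2×(0−111) = 111 − 22.2 = 88.8 → 89
rgb(10, 164, 89) = #0AA459.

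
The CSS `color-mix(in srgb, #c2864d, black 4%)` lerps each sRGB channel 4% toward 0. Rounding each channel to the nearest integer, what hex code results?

#c2864d is rgb(194, 134, 77).
A 4% shade moves each channel 4% toward 0:
  R: 194 + 0.04×(0−194) = 194 − 7.76 = 186.24 → 186
  G: 134 − 5.36 = 128.64 → 129
  B: 77 + 0.04×(0−77) = 77 − 3.08 = 73.92 → 74
rgb(186, 129, 74) = #ba814a.

#ba814a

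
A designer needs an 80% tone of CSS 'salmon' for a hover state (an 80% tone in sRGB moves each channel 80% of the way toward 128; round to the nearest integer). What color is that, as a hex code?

CSS salmon is rgb(250, 128, 114).
An 80% tone moves each channel 80% toward 128:
  R: 250 + 0.8×(128−250) = 250 − 97.6 = 152.4 → 152
  G: 128 + 0 = 128 → 128
  B: 114 + 0.8×(128−114) = 114 + 11.2 = 125.2 → 125
rgb(152, 128, 125) = #98807d.

#98807d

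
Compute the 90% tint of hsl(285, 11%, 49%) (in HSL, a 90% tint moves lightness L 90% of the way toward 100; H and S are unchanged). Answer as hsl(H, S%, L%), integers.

L moves 90% from 49 toward 100: 49 + 45.9 = 94.9 → 95.
H and S are unchanged.

hsl(285, 11%, 95%)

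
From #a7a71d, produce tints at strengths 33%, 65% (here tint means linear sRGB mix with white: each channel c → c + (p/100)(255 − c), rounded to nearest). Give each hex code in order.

#c4c468, #e0e0b0

#a7a71d is rgb(167, 167, 29).
33%: (167 + 29.04 = 196.04→196, 167 + 29.04 = 196.04→196, 29 + 74.58 = 103.58→104) → #c4c468
65%: (167 + 57.2 = 224.2→224, 167 + 57.2 = 224.2→224, 29 + 146.9 = 175.9→176) → #e0e0b0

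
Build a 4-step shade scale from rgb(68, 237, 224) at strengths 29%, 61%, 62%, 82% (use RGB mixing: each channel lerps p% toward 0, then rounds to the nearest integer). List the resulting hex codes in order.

#30A89F, #1B5C57, #1A5A55, #0C2B28

29%: (68 − 19.72 = 48.28→48, 237 − 68.73 = 168.27→168, 224 − 64.96 = 159.04→159) → #30A89F
61%: (68 − 41.48 = 26.52→27, 237 − 144.57 = 92.43→92, 224 − 136.64 = 87.36→87) → #1B5C57
62%: (68 − 42.16 = 25.84→26, 237 − 146.94 = 90.06→90, 224 − 138.88 = 85.12→85) → #1A5A55
82%: (68 − 55.76 = 12.24→12, 237 − 194.34 = 42.66→43, 224 − 183.68 = 40.32→40) → #0C2B28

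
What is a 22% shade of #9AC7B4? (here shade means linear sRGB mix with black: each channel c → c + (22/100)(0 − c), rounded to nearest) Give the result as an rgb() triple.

#9AC7B4 is rgb(154, 199, 180).
A 22% shade moves each channel 22% toward 0:
  R: 154 + 0.22×(0−154) = 154 − 33.88 = 120.12 → 120
  G: 199 + 0.22×(0−199) = 199 − 43.78 = 155.22 → 155
  B: 180 − 39.6 = 140.4 → 140

rgb(120, 155, 140)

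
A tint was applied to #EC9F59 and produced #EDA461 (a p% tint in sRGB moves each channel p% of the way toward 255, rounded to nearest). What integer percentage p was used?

#EC9F59 is rgb(236, 159, 89); #EDA461 is rgb(237, 164, 97).
On the B channel (widest range): 97 ≈ 89 + (p/100)(255 − 89), so p ≈ 100×(97 − 89)/(255 − 89) = 800/166 = 4.82.
p = 5 reproduces all three channels after rounding.

5%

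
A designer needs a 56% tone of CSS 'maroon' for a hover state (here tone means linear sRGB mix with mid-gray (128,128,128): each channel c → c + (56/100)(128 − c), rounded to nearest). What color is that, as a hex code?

#804848

CSS maroon is rgb(128, 0, 0).
A 56% tone moves each channel 56% toward 128:
  R: 128 + 0 = 128 → 128
  G: 0 + 0.56×(128−0) = 0 + 71.68 = 71.68 → 72
  B: 0 + 71.68 = 71.68 → 72
rgb(128, 72, 72) = #804848.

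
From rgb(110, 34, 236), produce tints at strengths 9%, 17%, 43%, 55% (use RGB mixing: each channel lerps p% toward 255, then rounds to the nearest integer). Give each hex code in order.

#7B36EE, #8748EF, #AC81F4, #BE9CF6

9%: (110 + 13.05 = 123.05→123, 34 + 19.89 = 53.89→54, 236 + 1.71 = 237.71→238) → #7B36EE
17%: (110 + 24.65 = 134.65→135, 34 + 37.57 = 71.57→72, 236 + 3.23 = 239.23→239) → #8748EF
43%: (110 + 62.35 = 172.35→172, 34 + 95.03 = 129.03→129, 236 + 8.17 = 244.17→244) → #AC81F4
55%: (110 + 79.75 = 189.75→190, 34 + 121.55 = 155.55→156, 236 + 10.45 = 246.45→246) → #BE9CF6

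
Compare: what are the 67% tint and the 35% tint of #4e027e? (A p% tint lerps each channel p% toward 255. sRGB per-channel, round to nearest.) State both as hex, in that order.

#4e027e is rgb(78, 2, 126).
67% tint:
  R: 78 + 0.67×(255−78) = 78 + 118.59 = 196.59 → 197
  G: 2 + 0.67×(255−2) = 2 + 169.51 = 171.51 → 172
  B: 126 + 86.43 = 212.43 → 212
  → #c5acd4
35% tint:
  R: 78 + 0.35×(255−78) = 78 + 61.95 = 139.95 → 140
  G: 2 + 88.55 = 90.55 → 91
  B: 126 + 45.15 = 171.15 → 171
  → #8c5bab

#c5acd4, #8c5bab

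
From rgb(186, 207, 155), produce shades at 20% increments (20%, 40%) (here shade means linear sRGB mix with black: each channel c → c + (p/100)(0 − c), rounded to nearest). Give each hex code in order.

#95A67C, #707C5D

20%: (186 − 37.2 = 148.8→149, 207 − 41.4 = 165.6→166, 155 − 31 = 124→124) → #95A67C
40%: (186 − 74.4 = 111.6→112, 207 − 82.8 = 124.2→124, 155 − 62 = 93→93) → #707C5D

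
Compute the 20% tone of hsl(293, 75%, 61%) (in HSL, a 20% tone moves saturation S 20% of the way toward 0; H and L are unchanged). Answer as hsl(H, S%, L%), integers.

hsl(293, 60%, 61%)

S moves 20% from 75 toward 0: 75 − 15 = 60 → 60.
H and L are unchanged.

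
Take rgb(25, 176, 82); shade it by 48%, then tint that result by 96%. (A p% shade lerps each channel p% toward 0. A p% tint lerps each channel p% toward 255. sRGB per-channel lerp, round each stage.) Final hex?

#F5F8F7

Lerp each channel 48% toward 0:
  R: 25 + 0.48×(0−25) = 25 − 12 = 13 → 13
  G: 176 − 84.48 = 91.52 → 92
  B: 82 + 0.48×(0−82) = 82 − 39.36 = 42.64 → 43
After the shade: rgb(13, 92, 43) = #0D5C2B.
Lerp each channel 96% toward 255:
  R: 13 + 232.32 = 245.32 → 245
  G: 92 + 0.96×(255−92) = 92 + 156.48 = 248.48 → 248
  B: 43 + 203.52 = 246.52 → 247
rgb(245, 248, 247) = #F5F8F7.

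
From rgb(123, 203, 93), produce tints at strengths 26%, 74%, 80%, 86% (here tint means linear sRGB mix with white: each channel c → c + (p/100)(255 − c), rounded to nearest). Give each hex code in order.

#9dd987, #ddf1d5, #e5f5df, #edf8e8

26%: (123 + 34.32 = 157.32→157, 203 + 13.52 = 216.52→217, 93 + 42.12 = 135.12→135) → #9dd987
74%: (123 + 97.68 = 220.68→221, 203 + 38.48 = 241.48→241, 93 + 119.88 = 212.88→213) → #ddf1d5
80%: (123 + 105.6 = 228.6→229, 203 + 41.6 = 244.6→245, 93 + 129.6 = 222.6→223) → #e5f5df
86%: (123 + 113.52 = 236.52→237, 203 + 44.72 = 247.72→248, 93 + 139.32 = 232.32→232) → #edf8e8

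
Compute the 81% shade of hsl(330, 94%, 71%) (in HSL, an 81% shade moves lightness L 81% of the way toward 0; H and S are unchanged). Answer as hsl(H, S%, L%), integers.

hsl(330, 94%, 13%)

L moves 81% from 71 toward 0: 71 − 57.51 = 13.49 → 13.
H and S are unchanged.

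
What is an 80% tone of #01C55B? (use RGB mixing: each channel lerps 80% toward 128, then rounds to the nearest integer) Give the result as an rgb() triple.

#01C55B is rgb(1, 197, 91).
An 80% tone moves each channel 80% toward 128:
  R: 1 + 0.8×(128−1) = 1 + 101.6 = 102.6 → 103
  G: 197 + 0.8×(128−197) = 197 − 55.2 = 141.8 → 142
  B: 91 + 0.8×(128−91) = 91 + 29.6 = 120.6 → 121

rgb(103, 142, 121)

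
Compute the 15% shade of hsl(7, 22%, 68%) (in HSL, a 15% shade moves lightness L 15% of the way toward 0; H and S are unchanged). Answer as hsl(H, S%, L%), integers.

hsl(7, 22%, 58%)

L moves 15% from 68 toward 0: 68 − 10.2 = 57.8 → 58.
H and S are unchanged.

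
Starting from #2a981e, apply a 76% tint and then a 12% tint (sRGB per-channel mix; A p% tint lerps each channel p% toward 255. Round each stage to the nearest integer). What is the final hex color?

#2a981e is rgb(42, 152, 30).
Per channel, c → c + 0.76(255 − c):
  R: 42 + 0.76×(255−42) = 42 + 161.88 = 203.88 → 204
  G: 152 + 0.76×(255−152) = 152 + 78.28 = 230.28 → 230
  B: 30 + 0.76×(255−30) = 30 + 171 = 201 → 201
After the tint: rgb(204, 230, 201) = #cce6c9.
Lerp each channel 12% toward 255:
  R: 204 + 0.12×(255−204) = 204 + 6.12 = 210.12 → 210
  G: 230 + 3 = 233 → 233
  B: 201 + 6.48 = 207.48 → 207
rgb(210, 233, 207) = #d2e9cf.

#d2e9cf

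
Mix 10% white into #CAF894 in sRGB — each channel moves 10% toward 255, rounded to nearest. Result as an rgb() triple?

#CAF894 is rgb(202, 248, 148).
Per channel, c → c + 0.1(255 − c):
  R: 202 + 0.1×(255−202) = 202 + 5.3 = 207.3 → 207
  G: 248 + 0.1×(255−248) = 248 + 0.7 = 248.7 → 249
  B: 148 + 10.7 = 158.7 → 159

rgb(207, 249, 159)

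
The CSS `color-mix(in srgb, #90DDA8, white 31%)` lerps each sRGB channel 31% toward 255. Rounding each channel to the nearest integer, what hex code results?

#B2E8C3

#90DDA8 is rgb(144, 221, 168).
Per channel, c → c + 0.31(255 − c):
  R: 144 + 0.31×(255−144) = 144 + 34.41 = 178.41 → 178
  G: 221 + 10.54 = 231.54 → 232
  B: 168 + 0.31×(255−168) = 168 + 26.97 = 194.97 → 195
rgb(178, 232, 195) = #B2E8C3.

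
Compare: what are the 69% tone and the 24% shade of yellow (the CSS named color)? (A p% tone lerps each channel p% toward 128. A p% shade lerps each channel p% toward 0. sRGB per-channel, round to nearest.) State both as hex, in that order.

CSS yellow is rgb(255, 255, 0).
69% tone:
  R: 255 − 87.63 = 167.37 → 167
  G: 255 − 87.63 = 167.37 → 167
  B: 0 + 88.32 = 88.32 → 88
  → #A7A758
24% shade:
  R: 255 − 61.2 = 193.8 → 194
  G: 255 − 61.2 = 193.8 → 194
  B: 0 + 0.24×(0−0) = 0 + 0 = 0 → 0
  → #C2C200

#A7A758, #C2C200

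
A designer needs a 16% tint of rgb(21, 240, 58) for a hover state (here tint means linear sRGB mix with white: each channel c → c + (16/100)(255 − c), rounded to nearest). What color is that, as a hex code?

Lerp each channel 16% toward 255:
  R: 21 + 0.16×(255−21) = 21 + 37.44 = 58.44 → 58
  G: 240 + 0.16×(255−240) = 240 + 2.4 = 242.4 → 242
  B: 58 + 0.16×(255−58) = 58 + 31.52 = 89.52 → 90
rgb(58, 242, 90) = #3af25a.

#3af25a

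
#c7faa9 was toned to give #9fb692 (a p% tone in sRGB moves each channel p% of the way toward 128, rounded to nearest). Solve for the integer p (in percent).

56%

#c7faa9 is rgb(199, 250, 169); #9fb692 is rgb(159, 182, 146).
On the G channel (widest range): 182 ≈ 250 + (p/100)(128 − 250), so p ≈ 100×(182 − 250)/(128 − 250) = -6800/-122 = 55.74.
p = 56 reproduces all three channels after rounding.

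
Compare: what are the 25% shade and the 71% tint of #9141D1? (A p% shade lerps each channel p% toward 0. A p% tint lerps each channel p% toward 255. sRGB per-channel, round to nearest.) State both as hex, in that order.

#9141D1 is rgb(145, 65, 209).
25% shade:
  R: 145 − 36.25 = 108.75 → 109
  G: 65 − 16.25 = 48.75 → 49
  B: 209 − 52.25 = 156.75 → 157
  → #6D319D
71% tint:
  R: 145 + 0.71×(255−145) = 145 + 78.1 = 223.1 → 223
  G: 65 + 0.71×(255−65) = 65 + 134.9 = 199.9 → 200
  B: 209 + 32.66 = 241.66 → 242
  → #DFC8F2

#6D319D, #DFC8F2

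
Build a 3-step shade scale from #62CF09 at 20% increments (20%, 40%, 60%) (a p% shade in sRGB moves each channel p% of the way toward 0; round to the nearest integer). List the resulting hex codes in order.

#62CF09 is rgb(98, 207, 9).
20%: (98 − 19.6 = 78.4→78, 207 − 41.4 = 165.6→166, 9 − 1.8 = 7.2→7) → #4EA607
40%: (98 − 39.2 = 58.8→59, 207 − 82.8 = 124.2→124, 9 − 3.6 = 5.4→5) → #3B7C05
60%: (98 − 58.8 = 39.2→39, 207 − 124.2 = 82.8→83, 9 − 5.4 = 3.6→4) → #275304

#4EA607, #3B7C05, #275304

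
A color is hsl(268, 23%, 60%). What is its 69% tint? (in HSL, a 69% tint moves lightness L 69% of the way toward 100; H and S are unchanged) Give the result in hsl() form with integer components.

hsl(268, 23%, 88%)

L moves 69% from 60 toward 100: 60 + 27.6 = 87.6 → 88.
H and S are unchanged.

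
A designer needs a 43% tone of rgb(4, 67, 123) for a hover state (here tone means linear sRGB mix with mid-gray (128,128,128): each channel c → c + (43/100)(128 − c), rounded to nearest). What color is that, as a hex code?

#395D7D

Per channel, c → c + 0.43(128 − c):
  R: 4 + 53.32 = 57.32 → 57
  G: 67 + 0.43×(128−67) = 67 + 26.23 = 93.23 → 93
  B: 123 + 0.43×(128−123) = 123 + 2.15 = 125.15 → 125
rgb(57, 93, 125) = #395D7D.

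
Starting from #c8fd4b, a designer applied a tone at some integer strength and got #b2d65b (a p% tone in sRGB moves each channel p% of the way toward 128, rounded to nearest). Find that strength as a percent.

31%

#c8fd4b is rgb(200, 253, 75); #b2d65b is rgb(178, 214, 91).
On the G channel (widest range): 214 ≈ 253 + (p/100)(128 − 253), so p ≈ 100×(214 − 253)/(128 − 253) = -3900/-125 = 31.20.
p = 31 reproduces all three channels after rounding.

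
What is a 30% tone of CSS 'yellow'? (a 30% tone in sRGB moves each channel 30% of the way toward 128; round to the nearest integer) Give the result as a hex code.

#D9D926

CSS yellow is rgb(255, 255, 0).
Per channel, c → c + 0.3(128 − c):
  R: 255 + 0.3×(128−255) = 255 − 38.1 = 216.9 → 217
  G: 255 − 38.1 = 216.9 → 217
  B: 0 + 0.3×(128−0) = 0 + 38.4 = 38.4 → 38
rgb(217, 217, 38) = #D9D926.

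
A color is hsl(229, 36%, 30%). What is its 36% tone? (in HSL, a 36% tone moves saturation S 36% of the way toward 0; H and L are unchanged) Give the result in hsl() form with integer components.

hsl(229, 23%, 30%)

S moves 36% from 36 toward 0: 36 − 12.96 = 23.04 → 23.
H and L are unchanged.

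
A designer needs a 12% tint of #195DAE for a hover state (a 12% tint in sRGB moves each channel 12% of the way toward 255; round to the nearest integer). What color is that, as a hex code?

#195DAE is rgb(25, 93, 174).
Per channel, c → c + 0.12(255 − c):
  R: 25 + 0.12×(255−25) = 25 + 27.6 = 52.6 → 53
  G: 93 + 19.44 = 112.44 → 112
  B: 174 + 0.12×(255−174) = 174 + 9.72 = 183.72 → 184
rgb(53, 112, 184) = #3570B8.

#3570B8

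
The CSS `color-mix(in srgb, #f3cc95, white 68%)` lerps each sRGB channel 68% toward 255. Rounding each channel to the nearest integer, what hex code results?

#fbefdd

#f3cc95 is rgb(243, 204, 149).
A 68% tint moves each channel 68% toward 255:
  R: 243 + 0.68×(255−243) = 243 + 8.16 = 251.16 → 251
  G: 204 + 34.68 = 238.68 → 239
  B: 149 + 72.08 = 221.08 → 221
rgb(251, 239, 221) = #fbefdd.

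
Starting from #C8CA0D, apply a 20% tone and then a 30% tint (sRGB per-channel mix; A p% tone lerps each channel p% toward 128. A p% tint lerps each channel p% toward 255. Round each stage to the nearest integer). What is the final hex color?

#CFCF66

#C8CA0D is rgb(200, 202, 13).
A 20% tone moves each channel 20% toward 128:
  R: 200 + 0.2×(128−200) = 200 − 14.4 = 185.6 → 186
  G: 202 − 14.8 = 187.2 → 187
  B: 13 + 0.2×(128−13) = 13 + 23 = 36 → 36
After the tone: rgb(186, 187, 36) = #BABB24.
Per channel, c → c + 0.3(255 − c):
  R: 186 + 20.7 = 206.7 → 207
  G: 187 + 0.3×(255−187) = 187 + 20.4 = 207.4 → 207
  B: 36 + 65.7 = 101.7 → 102
rgb(207, 207, 102) = #CFCF66.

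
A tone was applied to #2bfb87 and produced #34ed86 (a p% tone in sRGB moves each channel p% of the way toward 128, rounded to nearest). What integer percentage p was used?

11%

#2bfb87 is rgb(43, 251, 135); #34ed86 is rgb(52, 237, 134).
On the G channel (widest range): 237 ≈ 251 + (p/100)(128 − 251), so p ≈ 100×(237 − 251)/(128 − 251) = -1400/-123 = 11.38.
p = 11 reproduces all three channels after rounding.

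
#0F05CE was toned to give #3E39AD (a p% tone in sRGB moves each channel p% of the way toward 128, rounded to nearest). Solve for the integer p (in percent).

42%

#0F05CE is rgb(15, 5, 206); #3E39AD is rgb(62, 57, 173).
On the G channel (widest range): 57 ≈ 5 + (p/100)(128 − 5), so p ≈ 100×(57 − 5)/(128 − 5) = 5200/123 = 42.28.
p = 42 reproduces all three channels after rounding.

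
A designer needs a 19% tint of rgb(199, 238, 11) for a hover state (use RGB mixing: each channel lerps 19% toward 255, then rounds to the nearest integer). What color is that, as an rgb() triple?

rgb(210, 241, 57)

Lerp each channel 19% toward 255:
  R: 199 + 10.64 = 209.64 → 210
  G: 238 + 0.19×(255−238) = 238 + 3.23 = 241.23 → 241
  B: 11 + 0.19×(255−11) = 11 + 46.36 = 57.36 → 57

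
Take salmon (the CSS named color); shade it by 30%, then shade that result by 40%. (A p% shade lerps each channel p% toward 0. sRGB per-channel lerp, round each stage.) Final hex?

CSS salmon is rgb(250, 128, 114).
Per channel, c → c + 0.3(0 − c):
  R: 250 − 75 = 175 → 175
  G: 128 + 0.3×(0−128) = 128 − 38.4 = 89.6 → 90
  B: 114 − 34.2 = 79.8 → 80
After the shade: rgb(175, 90, 80) = #AF5A50.
Lerp each channel 40% toward 0:
  R: 175 − 70 = 105 → 105
  G: 90 + 0.4×(0−90) = 90 − 36 = 54 → 54
  B: 80 − 32 = 48 → 48
rgb(105, 54, 48) = #693630.

#693630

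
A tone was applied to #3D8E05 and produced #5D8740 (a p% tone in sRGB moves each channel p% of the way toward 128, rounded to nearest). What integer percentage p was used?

48%

#3D8E05 is rgb(61, 142, 5); #5D8740 is rgb(93, 135, 64).
On the B channel (widest range): 64 ≈ 5 + (p/100)(128 − 5), so p ≈ 100×(64 − 5)/(128 − 5) = 5900/123 = 47.97.
p = 48 reproduces all three channels after rounding.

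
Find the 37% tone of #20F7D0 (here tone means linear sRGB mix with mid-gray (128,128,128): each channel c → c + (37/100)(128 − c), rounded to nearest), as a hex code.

#44CBB2

#20F7D0 is rgb(32, 247, 208).
Lerp each channel 37% toward 128:
  R: 32 + 0.37×(128−32) = 32 + 35.52 = 67.52 → 68
  G: 247 − 44.03 = 202.97 → 203
  B: 208 − 29.6 = 178.4 → 178
rgb(68, 203, 178) = #44CBB2.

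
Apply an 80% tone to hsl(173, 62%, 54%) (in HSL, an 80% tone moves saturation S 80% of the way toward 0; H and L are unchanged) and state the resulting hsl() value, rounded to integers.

hsl(173, 12%, 54%)

S moves 80% from 62 toward 0: 62 − 49.6 = 12.4 → 12.
H and L are unchanged.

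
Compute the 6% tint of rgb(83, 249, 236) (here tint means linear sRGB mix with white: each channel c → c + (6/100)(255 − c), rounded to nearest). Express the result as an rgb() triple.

rgb(93, 249, 237)

Per channel, c → c + 0.06(255 − c):
  R: 83 + 0.06×(255−83) = 83 + 10.32 = 93.32 → 93
  G: 249 + 0.06×(255−249) = 249 + 0.36 = 249.36 → 249
  B: 236 + 0.06×(255−236) = 236 + 1.14 = 237.14 → 237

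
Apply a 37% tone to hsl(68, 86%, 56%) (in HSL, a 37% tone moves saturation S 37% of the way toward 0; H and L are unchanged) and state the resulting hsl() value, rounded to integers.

hsl(68, 54%, 56%)

S moves 37% from 86 toward 0: 86 − 31.82 = 54.18 → 54.
H and L are unchanged.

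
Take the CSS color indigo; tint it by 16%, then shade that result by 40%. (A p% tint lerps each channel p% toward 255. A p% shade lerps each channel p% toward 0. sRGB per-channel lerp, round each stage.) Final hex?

CSS indigo is rgb(75, 0, 130).
A 16% tint moves each channel 16% toward 255:
  R: 75 + 28.8 = 103.8 → 104
  G: 0 + 40.8 = 40.8 → 41
  B: 130 + 20 = 150 → 150
After the tint: rgb(104, 41, 150) = #682996.
A 40% shade moves each channel 40% toward 0:
  R: 104 + 0.4×(0−104) = 104 − 41.6 = 62.4 → 62
  G: 41 − 16.4 = 24.6 → 25
  B: 150 − 60 = 90 → 90
rgb(62, 25, 90) = #3E195A.

#3E195A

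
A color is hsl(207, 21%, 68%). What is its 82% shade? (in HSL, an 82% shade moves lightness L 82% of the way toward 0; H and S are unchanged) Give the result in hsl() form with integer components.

L moves 82% from 68 toward 0: 68 − 55.76 = 12.24 → 12.
H and S are unchanged.

hsl(207, 21%, 12%)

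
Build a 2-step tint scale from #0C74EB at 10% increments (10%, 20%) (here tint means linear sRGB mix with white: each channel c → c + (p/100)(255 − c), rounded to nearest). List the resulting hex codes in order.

#2482ED, #3D90EF

#0C74EB is rgb(12, 116, 235).
10%: (12 + 24.3 = 36.3→36, 116 + 13.9 = 129.9→130, 235 + 2 = 237→237) → #2482ED
20%: (12 + 48.6 = 60.6→61, 116 + 27.8 = 143.8→144, 235 + 4 = 239→239) → #3D90EF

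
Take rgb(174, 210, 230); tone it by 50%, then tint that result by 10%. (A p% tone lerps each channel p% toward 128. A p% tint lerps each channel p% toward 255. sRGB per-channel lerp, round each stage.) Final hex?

Per channel, c → c + 0.5(128 − c):
  R: 174 − 23 = 151 → 151
  G: 210 + 0.5×(128−210) = 210 − 41 = 169 → 169
  B: 230 − 51 = 179 → 179
After the tone: rgb(151, 169, 179) = #97a9b3.
Per channel, c → c + 0.1(255 − c):
  R: 151 + 10.4 = 161.4 → 161
  G: 169 + 0.1×(255−169) = 169 + 8.6 = 177.6 → 178
  B: 179 + 0.1×(255−179) = 179 + 7.6 = 186.6 → 187
rgb(161, 178, 187) = #a1b2bb.

#a1b2bb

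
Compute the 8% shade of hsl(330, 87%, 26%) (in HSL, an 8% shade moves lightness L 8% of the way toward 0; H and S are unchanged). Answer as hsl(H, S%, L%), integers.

L moves 8% from 26 toward 0: 26 − 2.08 = 23.92 → 24.
H and S are unchanged.

hsl(330, 87%, 24%)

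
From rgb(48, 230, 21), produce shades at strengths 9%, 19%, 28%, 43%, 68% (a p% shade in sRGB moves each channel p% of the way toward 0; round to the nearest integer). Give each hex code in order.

#2CD113, #27BA11, #23A60F, #1B830C, #0F4A07

9%: (48 − 4.32 = 43.68→44, 230 − 20.7 = 209.3→209, 21 − 1.89 = 19.11→19) → #2CD113
19%: (48 − 9.12 = 38.88→39, 230 − 43.7 = 186.3→186, 21 − 3.99 = 17.01→17) → #27BA11
28%: (48 − 13.44 = 34.56→35, 230 − 64.4 = 165.6→166, 21 − 5.88 = 15.12→15) → #23A60F
43%: (48 − 20.64 = 27.36→27, 230 − 98.9 = 131.1→131, 21 − 9.03 = 11.97→12) → #1B830C
68%: (48 − 32.64 = 15.36→15, 230 − 156.4 = 73.6→74, 21 − 14.28 = 6.72→7) → #0F4A07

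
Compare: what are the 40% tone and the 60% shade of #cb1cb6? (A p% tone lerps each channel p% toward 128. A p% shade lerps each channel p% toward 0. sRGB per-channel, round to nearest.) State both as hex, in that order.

#ad44a0, #510b49

#cb1cb6 is rgb(203, 28, 182).
40% tone:
  R: 203 − 30 = 173 → 173
  G: 28 + 40 = 68 → 68
  B: 182 + 0.4×(128−182) = 182 − 21.6 = 160.4 → 160
  → #ad44a0
60% shade:
  R: 203 + 0.6×(0−203) = 203 − 121.8 = 81.2 → 81
  G: 28 − 16.8 = 11.2 → 11
  B: 182 + 0.6×(0−182) = 182 − 109.2 = 72.8 → 73
  → #510b49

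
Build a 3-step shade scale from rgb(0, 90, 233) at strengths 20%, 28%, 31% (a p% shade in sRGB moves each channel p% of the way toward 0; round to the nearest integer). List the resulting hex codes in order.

20%: (0→0, 90 − 18 = 72→72, 233 − 46.6 = 186.4→186) → #0048ba
28%: (0→0, 90 − 25.2 = 64.8→65, 233 − 65.24 = 167.76→168) → #0041a8
31%: (0→0, 90 − 27.9 = 62.1→62, 233 − 72.23 = 160.77→161) → #003ea1

#0048ba, #0041a8, #003ea1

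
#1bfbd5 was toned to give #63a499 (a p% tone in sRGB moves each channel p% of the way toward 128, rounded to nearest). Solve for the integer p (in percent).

#1bfbd5 is rgb(27, 251, 213); #63a499 is rgb(99, 164, 153).
On the G channel (widest range): 164 ≈ 251 + (p/100)(128 − 251), so p ≈ 100×(164 − 251)/(128 − 251) = -8700/-123 = 70.73.
p = 71 reproduces all three channels after rounding.

71%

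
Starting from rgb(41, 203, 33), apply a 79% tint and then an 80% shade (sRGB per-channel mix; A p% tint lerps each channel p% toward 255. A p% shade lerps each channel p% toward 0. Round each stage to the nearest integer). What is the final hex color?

A 79% tint moves each channel 79% toward 255:
  R: 41 + 0.79×(255−41) = 41 + 169.06 = 210.06 → 210
  G: 203 + 0.79×(255−203) = 203 + 41.08 = 244.08 → 244
  B: 33 + 0.79×(255−33) = 33 + 175.38 = 208.38 → 208
After the tint: rgb(210, 244, 208) = #d2f4d0.
An 80% shade moves each channel 80% toward 0:
  R: 210 + 0.8×(0−210) = 210 − 168 = 42 → 42
  G: 244 − 195.2 = 48.8 → 49
  B: 208 − 166.4 = 41.6 → 42
rgb(42, 49, 42) = #2a312a.

#2a312a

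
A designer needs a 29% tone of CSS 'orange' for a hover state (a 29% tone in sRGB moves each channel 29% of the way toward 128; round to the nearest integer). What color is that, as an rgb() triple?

rgb(218, 154, 37)

CSS orange is rgb(255, 165, 0).
A 29% tone moves each channel 29% toward 128:
  R: 255 − 36.83 = 218.17 → 218
  G: 165 − 10.73 = 154.27 → 154
  B: 0 + 0.29×(128−0) = 0 + 37.12 = 37.12 → 37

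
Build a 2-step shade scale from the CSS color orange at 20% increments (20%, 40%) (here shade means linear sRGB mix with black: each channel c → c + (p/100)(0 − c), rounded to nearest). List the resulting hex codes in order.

CSS orange is rgb(255, 165, 0).
20%: (255 − 51 = 204→204, 165 − 33 = 132→132, 0→0) → #CC8400
40%: (255 − 102 = 153→153, 165 − 66 = 99→99, 0→0) → #996300

#CC8400, #996300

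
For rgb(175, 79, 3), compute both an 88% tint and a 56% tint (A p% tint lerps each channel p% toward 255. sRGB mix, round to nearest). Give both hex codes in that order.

88% tint:
  R: 175 + 0.88×(255−175) = 175 + 70.4 = 245.4 → 245
  G: 79 + 0.88×(255−79) = 79 + 154.88 = 233.88 → 234
  B: 3 + 0.88×(255−3) = 3 + 221.76 = 224.76 → 225
  → #f5eae1
56% tint:
  R: 175 + 44.8 = 219.8 → 220
  G: 79 + 98.56 = 177.56 → 178
  B: 3 + 0.56×(255−3) = 3 + 141.12 = 144.12 → 144
  → #dcb290

#f5eae1, #dcb290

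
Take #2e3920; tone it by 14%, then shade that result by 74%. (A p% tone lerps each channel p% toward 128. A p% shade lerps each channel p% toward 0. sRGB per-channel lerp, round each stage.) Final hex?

#2e3920 is rgb(46, 57, 32).
Per channel, c → c + 0.14(128 − c):
  R: 46 + 0.14×(128−46) = 46 + 11.48 = 57.48 → 57
  G: 57 + 0.14×(128−57) = 57 + 9.94 = 66.94 → 67
  B: 32 + 0.14×(128−32) = 32 + 13.44 = 45.44 → 45
After the tone: rgb(57, 67, 45) = #39432d.
Per channel, c → c + 0.74(0 − c):
  R: 57 − 42.18 = 14.82 → 15
  G: 67 + 0.74×(0−67) = 67 − 49.58 = 17.42 → 17
  B: 45 − 33.3 = 11.7 → 12
rgb(15, 17, 12) = #0f110c.

#0f110c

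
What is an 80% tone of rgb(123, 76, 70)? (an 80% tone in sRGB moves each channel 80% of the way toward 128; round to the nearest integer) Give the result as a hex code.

An 80% tone moves each channel 80% toward 128:
  R: 123 + 4 = 127 → 127
  G: 76 + 41.6 = 117.6 → 118
  B: 70 + 0.8×(128−70) = 70 + 46.4 = 116.4 → 116
rgb(127, 118, 116) = #7F7674.

#7F7674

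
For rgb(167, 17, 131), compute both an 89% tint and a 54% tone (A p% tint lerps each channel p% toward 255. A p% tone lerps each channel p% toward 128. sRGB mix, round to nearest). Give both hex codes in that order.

89% tint:
  R: 167 + 78.32 = 245.32 → 245
  G: 17 + 211.82 = 228.82 → 229
  B: 131 + 110.36 = 241.36 → 241
  → #f5e5f1
54% tone:
  R: 167 + 0.54×(128−167) = 167 − 21.06 = 145.94 → 146
  G: 17 + 0.54×(128−17) = 17 + 59.94 = 76.94 → 77
  B: 131 + 0.54×(128−131) = 131 − 1.62 = 129.38 → 129
  → #924d81

#f5e5f1, #924d81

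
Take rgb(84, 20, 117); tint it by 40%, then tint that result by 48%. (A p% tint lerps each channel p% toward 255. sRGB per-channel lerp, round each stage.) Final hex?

Per channel, c → c + 0.4(255 − c):
  R: 84 + 68.4 = 152.4 → 152
  G: 20 + 0.4×(255−20) = 20 + 94 = 114 → 114
  B: 117 + 0.4×(255−117) = 117 + 55.2 = 172.2 → 172
After the tint: rgb(152, 114, 172) = #9872AC.
Lerp each channel 48% toward 255:
  R: 152 + 49.44 = 201.44 → 201
  G: 114 + 0.48×(255−114) = 114 + 67.68 = 181.68 → 182
  B: 172 + 39.84 = 211.84 → 212
rgb(201, 182, 212) = #C9B6D4.

#C9B6D4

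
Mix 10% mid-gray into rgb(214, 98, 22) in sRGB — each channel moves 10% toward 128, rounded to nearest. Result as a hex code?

#cd6521

A 10% tone moves each channel 10% toward 128:
  R: 214 − 8.6 = 205.4 → 205
  G: 98 + 0.1×(128−98) = 98 + 3 = 101 → 101
  B: 22 + 10.6 = 32.6 → 33
rgb(205, 101, 33) = #cd6521.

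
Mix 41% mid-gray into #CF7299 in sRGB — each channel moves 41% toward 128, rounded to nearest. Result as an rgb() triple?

rgb(175, 120, 143)

#CF7299 is rgb(207, 114, 153).
Lerp each channel 41% toward 128:
  R: 207 − 32.39 = 174.61 → 175
  G: 114 + 0.41×(128−114) = 114 + 5.74 = 119.74 → 120
  B: 153 − 10.25 = 142.75 → 143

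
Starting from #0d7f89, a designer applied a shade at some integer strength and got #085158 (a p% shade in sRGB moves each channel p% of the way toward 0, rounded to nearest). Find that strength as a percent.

36%

#0d7f89 is rgb(13, 127, 137); #085158 is rgb(8, 81, 88).
On the B channel (widest range): 88 ≈ 137 + (p/100)(0 − 137), so p ≈ 100×(88 − 137)/(0 − 137) = -4900/-137 = 35.77.
p = 36 reproduces all three channels after rounding.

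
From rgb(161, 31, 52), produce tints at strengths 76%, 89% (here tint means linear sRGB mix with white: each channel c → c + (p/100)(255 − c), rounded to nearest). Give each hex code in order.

#e8c9ce, #f5e6e9

76%: (161 + 71.44 = 232.44→232, 31 + 170.24 = 201.24→201, 52 + 154.28 = 206.28→206) → #e8c9ce
89%: (161 + 83.66 = 244.66→245, 31 + 199.36 = 230.36→230, 52 + 180.67 = 232.67→233) → #f5e6e9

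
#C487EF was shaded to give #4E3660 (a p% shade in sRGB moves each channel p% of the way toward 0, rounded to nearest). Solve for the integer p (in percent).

60%

#C487EF is rgb(196, 135, 239); #4E3660 is rgb(78, 54, 96).
On the B channel (widest range): 96 ≈ 239 + (p/100)(0 − 239), so p ≈ 100×(96 − 239)/(0 − 239) = -14300/-239 = 59.83.
p = 60 reproduces all three channels after rounding.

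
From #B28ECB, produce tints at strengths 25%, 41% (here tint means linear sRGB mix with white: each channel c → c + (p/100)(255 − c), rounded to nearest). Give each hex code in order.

#C5AAD8, #D2BCE0

#B28ECB is rgb(178, 142, 203).
25%: (178 + 19.25 = 197.25→197, 142 + 28.25 = 170.25→170, 203 + 13 = 216→216) → #C5AAD8
41%: (178 + 31.57 = 209.57→210, 142 + 46.33 = 188.33→188, 203 + 21.32 = 224.32→224) → #D2BCE0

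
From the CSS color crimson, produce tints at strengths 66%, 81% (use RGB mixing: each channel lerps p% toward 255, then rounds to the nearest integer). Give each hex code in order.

CSS crimson is rgb(220, 20, 60).
66%: (220 + 23.1 = 243.1→243, 20 + 155.1 = 175.1→175, 60 + 128.7 = 188.7→189) → #f3afbd
81%: (220 + 28.35 = 248.35→248, 20 + 190.35 = 210.35→210, 60 + 157.95 = 217.95→218) → #f8d2da

#f3afbd, #f8d2da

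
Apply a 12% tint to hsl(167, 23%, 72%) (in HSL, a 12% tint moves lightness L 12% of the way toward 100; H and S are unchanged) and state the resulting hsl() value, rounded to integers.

hsl(167, 23%, 75%)

L moves 12% from 72 toward 100: 72 + 3.36 = 75.36 → 75.
H and S are unchanged.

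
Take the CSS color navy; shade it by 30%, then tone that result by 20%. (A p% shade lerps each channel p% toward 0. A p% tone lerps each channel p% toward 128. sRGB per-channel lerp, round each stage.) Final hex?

#1a1a62

CSS navy is rgb(0, 0, 128).
Per channel, c → c + 0.3(0 − c):
  R: 0 + 0 = 0 → 0
  G: 0 + 0.3×(0−0) = 0 + 0 = 0 → 0
  B: 128 + 0.3×(0−128) = 128 − 38.4 = 89.6 → 90
After the shade: rgb(0, 0, 90) = #00005a.
Lerp each channel 20% toward 128:
  R: 0 + 0.2×(128−0) = 0 + 25.6 = 25.6 → 26
  G: 0 + 0.2×(128−0) = 0 + 25.6 = 25.6 → 26
  B: 90 + 7.6 = 97.6 → 98
rgb(26, 26, 98) = #1a1a62.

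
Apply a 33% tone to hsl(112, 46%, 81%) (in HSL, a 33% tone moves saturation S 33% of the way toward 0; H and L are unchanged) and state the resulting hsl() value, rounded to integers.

S moves 33% from 46 toward 0: 46 − 15.18 = 30.82 → 31.
H and L are unchanged.

hsl(112, 31%, 81%)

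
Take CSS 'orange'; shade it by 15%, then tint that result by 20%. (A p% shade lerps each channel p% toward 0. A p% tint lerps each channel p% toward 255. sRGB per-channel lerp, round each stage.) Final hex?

CSS orange is rgb(255, 165, 0).
A 15% shade moves each channel 15% toward 0:
  R: 255 − 38.25 = 216.75 → 217
  G: 165 − 24.75 = 140.25 → 140
  B: 0 + 0 = 0 → 0
After the shade: rgb(217, 140, 0) = #D98C00.
Lerp each channel 20% toward 255:
  R: 217 + 0.2×(255−217) = 217 + 7.6 = 224.6 → 225
  G: 140 + 23 = 163 → 163
  B: 0 + 51 = 51 → 51
rgb(225, 163, 51) = #E1A333.

#E1A333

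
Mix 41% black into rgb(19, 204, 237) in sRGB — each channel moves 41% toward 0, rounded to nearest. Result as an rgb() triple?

rgb(11, 120, 140)

Lerp each channel 41% toward 0:
  R: 19 − 7.79 = 11.21 → 11
  G: 204 + 0.41×(0−204) = 204 − 83.64 = 120.36 → 120
  B: 237 + 0.41×(0−237) = 237 − 97.17 = 139.83 → 140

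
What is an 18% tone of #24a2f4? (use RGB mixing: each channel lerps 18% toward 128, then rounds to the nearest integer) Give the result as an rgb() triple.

#24a2f4 is rgb(36, 162, 244).
Per channel, c → c + 0.18(128 − c):
  R: 36 + 16.56 = 52.56 → 53
  G: 162 − 6.12 = 155.88 → 156
  B: 244 + 0.18×(128−244) = 244 − 20.88 = 223.12 → 223

rgb(53, 156, 223)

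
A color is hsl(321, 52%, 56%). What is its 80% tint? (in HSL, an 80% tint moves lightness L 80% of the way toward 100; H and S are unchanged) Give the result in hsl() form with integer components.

hsl(321, 52%, 91%)

L moves 80% from 56 toward 100: 56 + 35.2 = 91.2 → 91.
H and S are unchanged.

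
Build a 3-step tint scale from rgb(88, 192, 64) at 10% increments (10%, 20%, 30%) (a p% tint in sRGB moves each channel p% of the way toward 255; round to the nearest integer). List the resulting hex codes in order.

10%: (88 + 16.7 = 104.7→105, 192 + 6.3 = 198.3→198, 64 + 19.1 = 83.1→83) → #69C653
20%: (88 + 33.4 = 121.4→121, 192 + 12.6 = 204.6→205, 64 + 38.2 = 102.2→102) → #79CD66
30%: (88 + 50.1 = 138.1→138, 192 + 18.9 = 210.9→211, 64 + 57.3 = 121.3→121) → #8AD379

#69C653, #79CD66, #8AD379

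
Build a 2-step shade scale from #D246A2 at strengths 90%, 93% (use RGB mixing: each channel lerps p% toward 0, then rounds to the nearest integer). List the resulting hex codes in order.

#150710, #0F050B

#D246A2 is rgb(210, 70, 162).
90%: (210 − 189 = 21→21, 70 − 63 = 7→7, 162 − 145.8 = 16.2→16) → #150710
93%: (210 − 195.3 = 14.7→15, 70 − 65.1 = 4.9→5, 162 − 150.66 = 11.34→11) → #0F050B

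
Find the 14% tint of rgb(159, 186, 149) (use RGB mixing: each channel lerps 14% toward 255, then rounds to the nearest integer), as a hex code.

#ACC4A4

A 14% tint moves each channel 14% toward 255:
  R: 159 + 0.14×(255−159) = 159 + 13.44 = 172.44 → 172
  G: 186 + 0.14×(255−186) = 186 + 9.66 = 195.66 → 196
  B: 149 + 14.84 = 163.84 → 164
rgb(172, 196, 164) = #ACC4A4.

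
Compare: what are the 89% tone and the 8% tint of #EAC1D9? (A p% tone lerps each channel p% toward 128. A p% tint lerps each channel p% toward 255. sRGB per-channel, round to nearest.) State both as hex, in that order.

#EAC1D9 is rgb(234, 193, 217).
89% tone:
  R: 234 − 94.34 = 139.66 → 140
  G: 193 + 0.89×(128−193) = 193 − 57.85 = 135.15 → 135
  B: 217 + 0.89×(128−217) = 217 − 79.21 = 137.79 → 138
  → #8C878A
8% tint:
  R: 234 + 1.68 = 235.68 → 236
  G: 193 + 0.08×(255−193) = 193 + 4.96 = 197.96 → 198
  B: 217 + 3.04 = 220.04 → 220
  → #ECC6DC

#8C878A, #ECC6DC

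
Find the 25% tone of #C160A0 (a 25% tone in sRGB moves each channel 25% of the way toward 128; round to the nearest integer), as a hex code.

#C160A0 is rgb(193, 96, 160).
Lerp each channel 25% toward 128:
  R: 193 − 16.25 = 176.75 → 177
  G: 96 + 0.25×(128−96) = 96 + 8 = 104 → 104
  B: 160 + 0.25×(128−160) = 160 − 8 = 152 → 152
rgb(177, 104, 152) = #B16898.

#B16898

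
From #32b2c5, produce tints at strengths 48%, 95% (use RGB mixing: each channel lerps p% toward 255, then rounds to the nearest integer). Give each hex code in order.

#32b2c5 is rgb(50, 178, 197).
48%: (50 + 98.4 = 148.4→148, 178 + 36.96 = 214.96→215, 197 + 27.84 = 224.84→225) → #94d7e1
95%: (50 + 194.75 = 244.75→245, 178 + 73.15 = 251.15→251, 197 + 55.1 = 252.1→252) → #f5fbfc

#94d7e1, #f5fbfc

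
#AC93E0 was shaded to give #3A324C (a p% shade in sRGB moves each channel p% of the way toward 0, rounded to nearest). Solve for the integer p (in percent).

66%

#AC93E0 is rgb(172, 147, 224); #3A324C is rgb(58, 50, 76).
On the B channel (widest range): 76 ≈ 224 + (p/100)(0 − 224), so p ≈ 100×(76 − 224)/(0 − 224) = -14800/-224 = 66.07.
p = 66 reproduces all three channels after rounding.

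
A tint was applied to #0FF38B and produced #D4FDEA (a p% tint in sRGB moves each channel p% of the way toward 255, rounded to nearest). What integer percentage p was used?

#0FF38B is rgb(15, 243, 139); #D4FDEA is rgb(212, 253, 234).
On the R channel (widest range): 212 ≈ 15 + (p/100)(255 − 15), so p ≈ 100×(212 − 15)/(255 − 15) = 19700/240 = 82.08.
p = 82 reproduces all three channels after rounding.

82%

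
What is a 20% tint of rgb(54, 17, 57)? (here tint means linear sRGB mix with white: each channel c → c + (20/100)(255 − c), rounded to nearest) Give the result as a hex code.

Lerp each channel 20% toward 255:
  R: 54 + 40.2 = 94.2 → 94
  G: 17 + 47.6 = 64.6 → 65
  B: 57 + 0.2×(255−57) = 57 + 39.6 = 96.6 → 97
rgb(94, 65, 97) = #5E4161.

#5E4161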